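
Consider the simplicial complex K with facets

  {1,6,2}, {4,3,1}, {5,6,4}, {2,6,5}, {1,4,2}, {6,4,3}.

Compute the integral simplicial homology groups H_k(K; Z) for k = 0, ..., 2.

H_0 = Z,  H_1 = Z,  H_2 = 0.

Take the total order 1 < 2 < 3 < 4 < 5 < 6 on the vertex set. Then K (dimension 2) consists of the simplices:

  0-simplices (6): [1], [2], [3], [4], [5], [6]
  1-simplices (12): [1,2], [1,3], [1,4], [1,6], [2,4], [2,5], [2,6], [3,4], [3,6], [4,5], [4,6], [5,6]
  2-simplices (6): [1,2,4], [1,2,6], [1,3,4], [2,5,6], [3,4,6], [4,5,6]

so the chain groups are C_0 ≅ Z^6, C_1 ≅ Z^12, C_2 ≅ Z^6.

∂_1: C_1 → C_0 is given by ∂[p,q] = [q] − [p]. For instance
  ∂[2,4] = [4] − [2].
This gives a 6×12 integer matrix of rank 5; reducing to Smith normal form yields diagonal entries (1,1,1,1,1).

Boundary ∂_2: C_2 → C_1 sends each 2-simplex [p,q,r] to [q,r] − [p,r] + [p,q]. For instance
  ∂[2,5,6] = [5,6] − [2,6] + [2,5],
  ∂[1,2,4] = [2,4] − [1,4] + [1,2].
This gives a 12×6 integer matrix of rank 6; reducing to Smith normal form yields diagonal entries (1,1,1,1,1,1).

Now H_k = ker ∂_k / im ∂_{k+1}, so:

  H_0: rank C_0 − rank ∂_1 = 6 − 5 = 1, and the invariant factors of ∂_1 are all 1, so H_0 = Z.
  H_1: rank ker ∂_1 − rank ∂_2 = (12 − 5) − 6 = 1, and the invariant factors of ∂_2 are all 1, so H_1 = Z.
  H_2: rank ker ∂_2 − rank ∂_3 = (6 − 6) − 0 = 0, and there is no ∂_3, so H_2 = 0.

As a check, the Euler characteristic is 6 − 12 + 6 = 0, which agrees with 1 − 1 + 0 = 0.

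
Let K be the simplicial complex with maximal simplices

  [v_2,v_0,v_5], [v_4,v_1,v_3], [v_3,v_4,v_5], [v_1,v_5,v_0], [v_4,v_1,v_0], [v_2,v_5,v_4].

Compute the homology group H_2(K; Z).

K has 6 vertices, 12 edges, 6 triangles.
rank ∂_2 = 6, rank ∂_3 = 0 ⇒ b_2 = 6 − 6 − 0 = 0. So H_2 = 0.

H_2 ≅ 0.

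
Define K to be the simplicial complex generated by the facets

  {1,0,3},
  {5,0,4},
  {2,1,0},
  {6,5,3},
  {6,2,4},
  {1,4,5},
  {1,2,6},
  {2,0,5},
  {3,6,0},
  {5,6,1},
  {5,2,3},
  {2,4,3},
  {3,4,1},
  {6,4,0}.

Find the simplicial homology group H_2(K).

K has 7 vertices, 21 edges, 14 triangles.
rank ∂_2 = 13, rank ∂_3 = 0 ⇒ b_2 = 14 − 13 − 0 = 1. So H_2 = Z.

H_2 = Z.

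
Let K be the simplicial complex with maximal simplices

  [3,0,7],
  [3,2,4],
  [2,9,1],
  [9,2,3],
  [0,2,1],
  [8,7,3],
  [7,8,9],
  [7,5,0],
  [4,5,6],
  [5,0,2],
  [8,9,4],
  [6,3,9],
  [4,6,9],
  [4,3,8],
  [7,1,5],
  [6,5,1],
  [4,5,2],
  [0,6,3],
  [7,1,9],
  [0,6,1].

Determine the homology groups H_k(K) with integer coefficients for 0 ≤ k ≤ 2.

Order the vertices as 0 < 1 < 2 < 3 < 4 < 5 < 6 < 7 < 8 < 9. Listing each simplex with vertices in this order, K has dimension 2 with simplices:

  0-simplices (10): [0], [1], [2], [3], [4], [5], [6], [7], [8], [9]
  1-simplices (30): (30 of them)
  2-simplices (20): (20 of them)

giving chain groups C_0 ≅ Z^10, C_1 ≅ Z^30, C_2 ≅ Z^20.

Boundary ∂_1: C_1 → C_0 is given by ∂[p,q] = [q] − [p]. For instance
  ∂[4,9] = [9] − [4].
The resulting 10×30 matrix has rank 9, and its Smith normal form has invariant factors (1,1,1,1,1,1,1,1,1).

The boundary map ∂_2: C_2 → C_1 acts by ∂[p,q,r] = [q,r] − [p,r] + [p,q]. For instance
  ∂[0,1,6] = [1,6] − [0,6] + [0,1],
  ∂[4,6,9] = [6,9] − [4,9] + [4,6].
The resulting 30×20 matrix has rank 20, and its Smith normal form has invariant factors (1,1,1,1,1,1,1,1,1,1,1,1,1,1,1,1,1,1,1,2).

Reading off H_k = ker ∂_k / im ∂_{k+1}:

  H_0: rank C_0 − rank ∂_1 = 10 − 9 = 1, and the invariant factors of ∂_1 are all 1, so H_0 ≅ Z.
  H_1: rank ker ∂_1 − rank ∂_2 = (30 − 9) − 20 = 1, and ∂_2 has invariant factor 2 > 1, so H_1 ≅ Z ⊕ Z/2.
  H_2: rank ker ∂_2 − rank ∂_3 = (20 − 20) − 0 = 0, and there is no ∂_3, so H_2 ≅ 0.

H_0 ≅ Z,  H_1 ≅ Z ⊕ Z/2,  H_2 = 0.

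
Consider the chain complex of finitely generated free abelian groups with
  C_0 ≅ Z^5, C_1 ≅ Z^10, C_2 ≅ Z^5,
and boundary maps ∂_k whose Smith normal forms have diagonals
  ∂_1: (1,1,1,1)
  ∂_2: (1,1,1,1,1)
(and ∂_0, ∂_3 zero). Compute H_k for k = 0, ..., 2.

H_0 ≅ Z,  H_1 ≅ Z,  H_2 = 0.

H_0: b_0 = 5 − 0 − 4 = 1; torsion from ∂_1 factors > 1: none. So H_0 ≅ Z.
H_1: b_1 = 10 − 4 − 5 = 1; torsion from ∂_2 factors > 1: none. So H_1 ≅ Z.
H_2: b_2 = 5 − 5 − 0 = 0; torsion from ∂_3 factors > 1: none. So H_2 ≅ 0.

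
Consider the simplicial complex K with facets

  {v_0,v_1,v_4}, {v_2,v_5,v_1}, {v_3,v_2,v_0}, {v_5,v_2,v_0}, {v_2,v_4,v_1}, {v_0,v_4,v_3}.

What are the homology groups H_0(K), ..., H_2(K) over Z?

Order the vertices as v_0 < v_1 < v_2 < v_3 < v_4 < v_5. Listing each simplex with vertices in this order, K has dimension 2 with simplices:

  0-simplices (6): [v_0], [v_1], [v_2], [v_3], [v_4], [v_5]
  1-simplices (12): [v_0,v_1], [v_0,v_2], [v_0,v_3], [v_0,v_4], [v_0,v_5], [v_1,v_2], [v_1,v_4], [v_1,v_5], [v_2,v_3], [v_2,v_4], [v_2,v_5], [v_3,v_4]
  2-simplices (6): [v_0,v_1,v_4], [v_0,v_2,v_3], [v_0,v_2,v_5], [v_0,v_3,v_4], [v_1,v_2,v_4], [v_1,v_2,v_5]

giving chain groups C_0 ≅ Z^6, C_1 ≅ Z^12, C_2 ≅ Z^6.

∂_1: C_1 → C_0 maps an edge to its endpoints' difference, ∂[p,q] = q − p. For instance
  ∂[v_0,v_5] = [v_5] − [v_0].
This gives a 6×12 integer matrix of rank 5; reducing to Smith normal form yields diagonal entries (1,1,1,1,1).

The boundary map ∂_2: C_2 → C_1 acts by ∂[p,q,r] = [q,r] − [p,r] + [p,q]. For instance
  ∂[v_0,v_3,v_4] = [v_3,v_4] − [v_0,v_4] + [v_0,v_3],
  ∂[v_0,v_2,v_5] = [v_2,v_5] − [v_0,v_5] + [v_0,v_2].
The resulting 12×6 matrix has rank 6, and its Smith normal form has invariant factors (1,1,1,1,1,1).

Reading off H_k = ker ∂_k / im ∂_{k+1}:

  H_0: rank C_0 − rank ∂_1 = 6 − 5 = 1, and the invariant factors of ∂_1 are all 1, so H_0 = Z.
  H_1: rank ker ∂_1 − rank ∂_2 = (12 − 5) − 6 = 1, and the invariant factors of ∂_2 are all 1, so H_1 = Z.
  H_2: rank ker ∂_2 − rank ∂_3 = (6 − 6) − 0 = 0, and there is no ∂_3, so H_2 = 0.

H_0 = Z,  H_1 = Z,  H_2 = 0.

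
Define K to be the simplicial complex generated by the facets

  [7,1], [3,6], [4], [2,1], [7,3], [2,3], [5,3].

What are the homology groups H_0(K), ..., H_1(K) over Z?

H_0 ≅ Z^2,  H_1 ≅ Z.

We work with the vertex ordering 1 < 2 < 3 < 4 < 5 < 6 < 7. The simplices of K, each written with vertices in increasing order, are:

  0-simplices (7): [1], [2], [3], [4], [5], [6], [7]
  1-simplices (6): [1,2], [1,7], [2,3], [3,5], [3,6], [3,7]

Hence C_0 ≅ Z^7, C_1 ≅ Z^6.

Boundary ∂_1: C_1 → C_0 sends each edge [p,q] (with p < q) to q − p. For instance
  ∂[1,2] = [2] − [1].
This gives a 7×6 integer matrix of rank 5; reducing to Smith normal form yields diagonal entries (1,1,1,1,1).

Now H_k = ker ∂_k / im ∂_{k+1}, so:

  H_0: rank C_0 − rank ∂_1 = 7 − 5 = 2, and the invariant factors of ∂_1 are all 1, so H_0 = Z^2.
  H_1: rank ker ∂_1 − rank ∂_2 = (6 − 5) − 0 = 1, and there is no ∂_2, so H_1 = Z.

As a check, the Euler characteristic is 7 − 6 = 1, which agrees with 2 − 1 = 1.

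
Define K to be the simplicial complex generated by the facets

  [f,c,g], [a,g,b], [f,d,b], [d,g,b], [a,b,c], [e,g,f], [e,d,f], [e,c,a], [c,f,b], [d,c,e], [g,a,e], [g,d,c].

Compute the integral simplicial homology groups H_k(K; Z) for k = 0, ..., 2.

H_0 = Z,  H_1 = Z/2,  H_2 = 0.

We work with the vertex ordering a < b < c < d < e < f < g. The simplices of K, each written with vertices in increasing order, are:

  0-simplices (7): a, b, c, d, e, f, g
  1-simplices (18): ab, ac, ae, ag, bc, bd, bf, bg, cd, ce, cf, cg, de, df, dg, ef, eg, fg
  2-simplices (12): abc, abg, ace, aeg, bcf, bdf, bdg, cde, cdg, cfg, def, efg

Hence C_0 ≅ Z^7, C_1 ≅ Z^18, C_2 ≅ Z^12.

Boundary ∂_1: C_1 → C_0 sends each edge [p,q] (with p < q) to q − p. For instance
  ∂cf = f − c.
The 7×18 boundary matrix has rank 6 and Smith normal form diag(1,1,1,1,1,1).

The boundary map ∂_2: C_2 → C_1 sends each 2-simplex [p,q,r] to [q,r] − [p,r] + [p,q]. For instance
  ∂cfg = fg − cg + cf,
  ∂abg = bg − ag + ab.
The resulting 18×12 matrix has rank 12, and its Smith normal form has invariant factors (1,1,1,1,1,1,1,1,1,1,1,2).

Now H_k = ker ∂_k / im ∂_{k+1}, so:

  H_0: rank C_0 − rank ∂_1 = 7 − 6 = 1, and the invariant factors of ∂_1 are all 1, so H_0 = Z.
  H_1: rank ker ∂_1 − rank ∂_2 = (18 − 6) − 12 = 0, and ∂_2 has invariant factor 2 > 1, so H_1 = Z/2.
  H_2: rank ker ∂_2 − rank ∂_3 = (12 − 12) − 0 = 0, and there is no ∂_3, so H_2 = 0.

As a check, the Euler characteristic is 7 − 18 + 12 = 1, which agrees with 1 − 0 + 0 = 1.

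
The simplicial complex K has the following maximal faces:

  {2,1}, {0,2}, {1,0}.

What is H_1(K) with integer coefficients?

Fix the vertex order 0 < 1 < 2 and write every simplex with vertices in increasing order. Then dim K = 1 and the simplices of K are:

  0-simplices (3): [0], [1], [2]
  1-simplices (3): [0,1], [0,2], [1,2]

so the chain groups are C_0 ≅ Z^3, C_1 ≅ Z^3.

∂_1: C_1 → C_0 maps an edge to its endpoints' difference, ∂[p,q] = q − p.
This gives a 3×3 integer matrix of rank 2; reducing to Smith normal form yields diagonal entries (1,1).

Computing H_k = (kernel of ∂_k) / (image of ∂_{k+1}):

  H_1: rank ker ∂_1 − rank ∂_2 = (3 − 2) − 0 = 1, and there is no ∂_2, so H_1 = Z.

H_1 = Z.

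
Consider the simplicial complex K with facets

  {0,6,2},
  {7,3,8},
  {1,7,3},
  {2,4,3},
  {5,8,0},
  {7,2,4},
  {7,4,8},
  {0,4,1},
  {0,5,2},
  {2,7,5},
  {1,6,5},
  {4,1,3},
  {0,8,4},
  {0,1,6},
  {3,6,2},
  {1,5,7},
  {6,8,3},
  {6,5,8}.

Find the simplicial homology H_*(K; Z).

We work with the vertex ordering 0 < 1 < 2 < 3 < 4 < 5 < 6 < 7 < 8. The simplices of K, each written with vertices in increasing order, are:

  0-simplices (9): [0], [1], [2], [3], [4], [5], [6], [7], [8]
  1-simplices (27): (27 of them)
  2-simplices (18): [0,1,4], [0,1,6], [0,2,5], [0,2,6], [0,4,8], [0,5,8], [1,3,4], [1,3,7], [1,5,6], [1,5,7], [2,3,4], [2,3,6], [2,4,7], [2,5,7], [3,6,8], [3,7,8], [4,7,8], [5,6,8]

Hence C_0 ≅ Z^9, C_1 ≅ Z^27, C_2 ≅ Z^18.

∂_1: C_1 → C_0 sends each edge [p,q] (with p < q) to q − p. For instance
  ∂[3,7] = [7] − [3].
This gives a 9×27 integer matrix of rank 8; reducing to Smith normal form yields diagonal entries (1,1,1,1,1,1,1,1).

Boundary ∂_2: C_2 → C_1 sends each 2-simplex [p,q,r] to [q,r] − [p,r] + [p,q]. For instance
  ∂[0,2,6] = [2,6] − [0,6] + [0,2],
  ∂[2,3,6] = [3,6] − [2,6] + [2,3].
This gives a 27×18 integer matrix of rank 18; reducing to Smith normal form yields diagonal entries (1,1,1,1,1,1,1,1,1,1,1,1,1,1,1,1,1,2).

From H_k ≅ ker(∂_k) / im(∂_{k+1}) we obtain:

  H_0: rank C_0 − rank ∂_1 = 9 − 8 = 1, and the invariant factors of ∂_1 are all 1, so H_0 = Z.
  H_1: rank ker ∂_1 − rank ∂_2 = (27 − 8) − 18 = 1, and ∂_2 has invariant factor 2 > 1, so H_1 = Z ⊕ Z/2.
  H_2: rank ker ∂_2 − rank ∂_3 = (18 − 18) − 0 = 0, and there is no ∂_3, so H_2 = 0.

As a check, the Euler characteristic is 9 − 27 + 18 = 0, which agrees with 1 − 1 + 0 = 0.

H_0 = Z,  H_1 = Z ⊕ Z/2,  H_2 = 0.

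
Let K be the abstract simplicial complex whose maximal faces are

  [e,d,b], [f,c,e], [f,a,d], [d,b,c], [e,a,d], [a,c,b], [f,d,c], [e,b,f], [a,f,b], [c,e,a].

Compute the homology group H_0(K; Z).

H_0 ≅ Z.

Fix the vertex order a < b < c < d < e < f and write every simplex with vertices in increasing order. Then dim K = 2 and the simplices of K are:

  0-simplices (6): a, b, c, d, e, f
  1-simplices (15): ab, ac, ad, ae, af, bc, bd, be, bf, cd, ce, cf, de, df, ef
  2-simplices (10): abc, abf, ace, ade, adf, bcd, bde, bef, cdf, cef

Hence C_0 ≅ Z^6, C_1 ≅ Z^15, C_2 ≅ Z^10.

Boundary ∂_1: C_1 → C_0 is given by ∂[p,q] = [q] − [p].
The resulting 6×15 matrix has rank 5, and its Smith normal form has invariant factors (1,1,1,1,1).

The boundary map ∂_2: C_2 → C_1 acts by ∂[p,q,r] = [q,r] − [p,r] + [p,q]. For instance
  ∂abc = bc − ac + ab,
  ∂abf = bf − af + ab.
This gives a 15×10 integer matrix of rank 10; reducing to Smith normal form yields diagonal entries (1,1,1,1,1,1,1,1,1,2).

Computing H_k = (kernel of ∂_k) / (image of ∂_{k+1}):

  H_0: rank C_0 − rank ∂_1 = 6 − 5 = 1, and the invariant factors of ∂_1 are all 1, so H_0 = Z.

(K is a triangulation of the real projective plane RP^2.)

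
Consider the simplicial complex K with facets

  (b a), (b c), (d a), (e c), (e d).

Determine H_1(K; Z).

H_1 ≅ Z.

Fix the vertex order a < b < c < d < e and write every simplex with vertices in increasing order. Then dim K = 1 and the simplices of K are:

  0-simplices (5): a, b, c, d, e
  1-simplices (5): ab, ad, bc, ce, de

Hence C_0 ≅ Z^5, C_1 ≅ Z^5.

Boundary ∂_1: C_1 → C_0 maps an edge to its endpoints' difference, ∂[p,q] = q − p.
As a 5×5 matrix over Z this has rank 4, with invariant factors (1,1,1,1).

Now H_k = ker ∂_k / im ∂_{k+1}, so:

  H_1: rank ker ∂_1 − rank ∂_2 = (5 − 4) − 0 = 1, and there is no ∂_2, so H_1 = Z.

(K is a triangulation of the circle S^1.)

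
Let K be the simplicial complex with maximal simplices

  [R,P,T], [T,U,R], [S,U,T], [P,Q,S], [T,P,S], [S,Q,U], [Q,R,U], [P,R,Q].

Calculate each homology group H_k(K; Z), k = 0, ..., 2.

H_0 ≅ Z,  H_1 = 0,  H_2 ≅ Z.

Take the total order P < Q < R < S < T < U on the vertex set. Then K (dimension 2) consists of the simplices:

  0-simplices (6): P, Q, R, S, T, U
  1-simplices (12): PQ, PR, PS, PT, QR, QS, QU, RT, RU, ST, SU, TU
  2-simplices (8): PQR, PQS, PRT, PST, QRU, QSU, RTU, STU

giving chain groups C_0 ≅ Z^6, C_1 ≅ Z^12, C_2 ≅ Z^8.

Boundary ∂_1: C_1 → C_0 is given by ∂[p,q] = [q] − [p]. For instance
  ∂PS = S − P.
The resulting 6×12 matrix has rank 5, and its Smith normal form has invariant factors (1,1,1,1,1).

The boundary map ∂_2: C_2 → C_1 acts by ∂[p,q,r] = [q,r] − [p,r] + [p,q]. For instance
  ∂PQR = QR − PR + PQ,
  ∂RTU = TU − RU + RT.
This gives a 12×8 integer matrix of rank 7; reducing to Smith normal form yields diagonal entries (1,1,1,1,1,1,1).

From H_k ≅ ker(∂_k) / im(∂_{k+1}) we obtain:

  H_0: rank C_0 − rank ∂_1 = 6 − 5 = 1, and the invariant factors of ∂_1 are all 1, so H_0 = Z.
  H_1: rank ker ∂_1 − rank ∂_2 = (12 − 5) − 7 = 0, and the invariant factors of ∂_2 are all 1, so H_1 = 0.
  H_2: rank ker ∂_2 − rank ∂_3 = (8 − 7) − 0 = 1, and there is no ∂_3, so H_2 = Z.

(K is a triangulation of the 2-sphere S^2.)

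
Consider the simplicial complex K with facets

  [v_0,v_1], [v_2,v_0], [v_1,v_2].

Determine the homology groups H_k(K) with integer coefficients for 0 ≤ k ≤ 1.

K has 3 vertices, 3 edges.
rank ∂_0 = 0, rank ∂_1 = 2 ⇒ b_0 = 3 − 0 − 2 = 1; all invariant factors of ∂_1 are 1 so no torsion. So H_0 ≅ Z.
rank ∂_1 = 2, rank ∂_2 = 0 ⇒ b_1 = 3 − 2 − 0 = 1. So H_1 ≅ Z.

H_0 ≅ Z,  H_1 ≅ Z.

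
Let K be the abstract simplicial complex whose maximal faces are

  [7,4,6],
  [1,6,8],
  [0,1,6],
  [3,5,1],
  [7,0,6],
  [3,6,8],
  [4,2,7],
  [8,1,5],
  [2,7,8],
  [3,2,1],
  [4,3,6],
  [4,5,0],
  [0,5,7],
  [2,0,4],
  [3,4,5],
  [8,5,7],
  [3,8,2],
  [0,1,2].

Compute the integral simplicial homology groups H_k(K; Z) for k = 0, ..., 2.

Take the total order 0 < 1 < 2 < 3 < 4 < 5 < 6 < 7 < 8 on the vertex set. Then K (dimension 2) consists of the simplices:

  0-simplices (9): [0], [1], [2], [3], [4], [5], [6], [7], [8]
  1-simplices (27): (27 of them)
  2-simplices (18): [0,1,2], [0,1,6], [0,2,4], [0,4,5], [0,5,7], [0,6,7], [1,2,3], [1,3,5], [1,5,8], [1,6,8], [2,3,8], [2,4,7], [2,7,8], [3,4,5], [3,4,6], [3,6,8], [4,6,7], [5,7,8]

Hence C_0 ≅ Z^9, C_1 ≅ Z^27, C_2 ≅ Z^18.

The boundary map ∂_1: C_1 → C_0 is given by ∂[p,q] = [q] − [p]. For instance
  ∂[4,7] = [7] − [4].
This gives a 9×27 integer matrix of rank 8; reducing to Smith normal form yields diagonal entries (1,1,1,1,1,1,1,1).

∂_2: C_2 → C_1 maps a triangle to the signed sum of its edges. For instance
  ∂[0,2,4] = [2,4] − [0,4] + [0,2],
  ∂[2,3,8] = [3,8] − [2,8] + [2,3].
The resulting 27×18 matrix has rank 18, and its Smith normal form has invariant factors (1,1,1,1,1,1,1,1,1,1,1,1,1,1,1,1,1,2).

Computing H_k = (kernel of ∂_k) / (image of ∂_{k+1}):

  H_0: rank C_0 − rank ∂_1 = 9 − 8 = 1, and the invariant factors of ∂_1 are all 1, so H_0 ≅ Z.
  H_1: rank ker ∂_1 − rank ∂_2 = (27 − 8) − 18 = 1, and ∂_2 has invariant factor 2 > 1, so H_1 ≅ Z ⊕ Z/2.
  H_2: rank ker ∂_2 − rank ∂_3 = (18 − 18) − 0 = 0, and there is no ∂_3, so H_2 ≅ 0.

(K is a triangulation of the Klein bottle.)

H_0 ≅ Z,  H_1 ≅ Z ⊕ Z/2,  H_2 = 0.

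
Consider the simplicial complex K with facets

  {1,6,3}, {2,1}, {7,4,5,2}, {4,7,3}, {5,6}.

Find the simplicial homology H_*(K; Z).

H_0 ≅ Z,  H_1 ≅ Z^2,  H_2 = 0,  H_3 = 0.

K has 7 vertices, 13 edges, 6 triangles, 1 3-simplex.
rank ∂_0 = 0, rank ∂_1 = 6 ⇒ b_0 = 7 − 0 − 6 = 1; all invariant factors of ∂_1 are 1 so no torsion. So H_0 ≅ Z.
rank ∂_1 = 6, rank ∂_2 = 5 ⇒ b_1 = 13 − 6 − 5 = 2; all invariant factors of ∂_2 are 1 so no torsion. So H_1 ≅ Z^2.
rank ∂_2 = 5, rank ∂_3 = 1 ⇒ b_2 = 6 − 5 − 1 = 0; all invariant factors of ∂_3 are 1 so no torsion. So H_2 ≅ 0.
rank ∂_3 = 1, rank ∂_4 = 0 ⇒ b_3 = 1 − 1 − 0 = 0. So H_3 ≅ 0.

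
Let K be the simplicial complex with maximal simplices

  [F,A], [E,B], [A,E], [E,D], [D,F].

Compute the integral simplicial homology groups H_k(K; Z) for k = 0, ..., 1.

H_0 ≅ Z,  H_1 ≅ Z.

K has 5 vertices, 5 edges.
rank ∂_0 = 0, rank ∂_1 = 4 ⇒ b_0 = 5 − 0 − 4 = 1; all invariant factors of ∂_1 are 1 so no torsion. So H_0 = Z.
rank ∂_1 = 4, rank ∂_2 = 0 ⇒ b_1 = 5 − 4 − 0 = 1. So H_1 = Z.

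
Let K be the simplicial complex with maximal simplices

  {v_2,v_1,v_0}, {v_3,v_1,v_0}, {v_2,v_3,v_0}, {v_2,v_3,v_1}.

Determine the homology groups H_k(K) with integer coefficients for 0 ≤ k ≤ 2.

H_0 = Z,  H_1 = 0,  H_2 = Z.

K has 4 vertices, 6 edges, 4 triangles.
rank ∂_0 = 0, rank ∂_1 = 3 ⇒ b_0 = 4 − 0 − 3 = 1; all invariant factors of ∂_1 are 1 so no torsion. So H_0 ≅ Z.
rank ∂_1 = 3, rank ∂_2 = 3 ⇒ b_1 = 6 − 3 − 3 = 0; all invariant factors of ∂_2 are 1 so no torsion. So H_1 ≅ 0.
rank ∂_2 = 3, rank ∂_3 = 0 ⇒ b_2 = 4 − 3 − 0 = 1. So H_2 ≅ Z.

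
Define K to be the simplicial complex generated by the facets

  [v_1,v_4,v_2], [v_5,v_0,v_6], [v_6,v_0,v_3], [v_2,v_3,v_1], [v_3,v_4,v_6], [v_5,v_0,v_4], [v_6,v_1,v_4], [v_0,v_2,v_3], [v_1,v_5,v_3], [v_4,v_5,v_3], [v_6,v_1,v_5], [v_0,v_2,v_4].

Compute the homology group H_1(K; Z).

Fix the vertex order v_0 < v_1 < v_2 < v_3 < v_4 < v_5 < v_6 and write every simplex with vertices in increasing order. Then dim K = 2 and the simplices of K are:

  0-simplices (7): [v_0], [v_1], [v_2], [v_3], [v_4], [v_5], [v_6]
  1-simplices (18): (18 of them)
  2-simplices (12): (12 of them)

giving chain groups C_0 ≅ Z^7, C_1 ≅ Z^18, C_2 ≅ Z^12.

∂_1: C_1 → C_0 sends each edge [p,q] (with p < q) to q − p.
The resulting 7×18 matrix has rank 6, and its Smith normal form has invariant factors (1,1,1,1,1,1).

∂_2: C_2 → C_1 maps a triangle to the signed sum of its edges. For instance
  ∂[v_0,v_5,v_6] = [v_5,v_6] − [v_0,v_6] + [v_0,v_5],
  ∂[v_0,v_3,v_6] = [v_3,v_6] − [v_0,v_6] + [v_0,v_3].
As a 18×12 matrix over Z this has rank 12, with invariant factors (1,1,1,1,1,1,1,1,1,1,1,2).

Computing H_k = (kernel of ∂_k) / (image of ∂_{k+1}):

  H_1: rank ker ∂_1 − rank ∂_2 = (18 − 6) − 12 = 0, and ∂_2 has invariant factor 2 > 1, so H_1 ≅ Z/2.

(K is a triangulation of the real projective plane RP^2.)

H_1 ≅ Z/2.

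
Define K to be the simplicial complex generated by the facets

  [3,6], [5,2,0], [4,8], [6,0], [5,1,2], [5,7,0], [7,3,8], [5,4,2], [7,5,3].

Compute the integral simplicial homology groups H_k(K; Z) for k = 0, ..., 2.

Take the total order 0 < 1 < 2 < 3 < 4 < 5 < 6 < 7 < 8 on the vertex set. Then K (dimension 2) consists of the simplices:

  0-simplices (9): [0], [1], [2], [3], [4], [5], [6], [7], [8]
  1-simplices (16): [0,2], [0,5], [0,6], [0,7], [1,2], [1,5], [2,4], [2,5], [3,5], [3,6], [3,7], [3,8], [4,5], [4,8], [5,7], [7,8]
  2-simplices (6): [0,2,5], [0,5,7], [1,2,5], [2,4,5], [3,5,7], [3,7,8]

giving chain groups C_0 ≅ Z^9, C_1 ≅ Z^16, C_2 ≅ Z^6.

Boundary ∂_1: C_1 → C_0 maps an edge to its endpoints' difference, ∂[p,q] = q − p. For instance
  ∂[0,6] = [6] − [0].
The 9×16 boundary matrix has rank 8 and Smith normal form diag(1,1,1,1,1,1,1,1).

∂_2: C_2 → C_1 acts by ∂[p,q,r] = [q,r] − [p,r] + [p,q]. For instance
  ∂[0,2,5] = [2,5] − [0,5] + [0,2],
  ∂[0,5,7] = [5,7] − [0,7] + [0,5].
The resulting 16×6 matrix has rank 6, and its Smith normal form has invariant factors (1,1,1,1,1,1).

From H_k ≅ ker(∂_k) / im(∂_{k+1}) we obtain:

  H_0: rank C_0 − rank ∂_1 = 9 − 8 = 1, and the invariant factors of ∂_1 are all 1, so H_0 ≅ Z.
  H_1: rank ker ∂_1 − rank ∂_2 = (16 − 8) − 6 = 2, and the invariant factors of ∂_2 are all 1, so H_1 ≅ Z^2.
  H_2: rank ker ∂_2 − rank ∂_3 = (6 − 6) − 0 = 0, and there is no ∂_3, so H_2 ≅ 0.

H_0 ≅ Z,  H_1 ≅ Z^2,  H_2 = 0.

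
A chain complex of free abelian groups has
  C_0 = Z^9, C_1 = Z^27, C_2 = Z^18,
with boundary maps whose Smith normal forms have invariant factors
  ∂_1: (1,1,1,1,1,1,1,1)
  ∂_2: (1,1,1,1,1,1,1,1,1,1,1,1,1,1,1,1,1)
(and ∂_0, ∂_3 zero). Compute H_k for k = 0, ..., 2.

H_0: b_0 = 9 − 0 − 8 = 1; torsion from ∂_1 factors > 1: none. So H_0 ≅ Z.
H_1: b_1 = 27 − 8 − 17 = 2; torsion from ∂_2 factors > 1: none. So H_1 ≅ Z^2.
H_2: b_2 = 18 − 17 − 0 = 1; torsion from ∂_3 factors > 1: none. So H_2 ≅ Z.

H_0 ≅ Z,  H_1 ≅ Z^2,  H_2 ≅ Z.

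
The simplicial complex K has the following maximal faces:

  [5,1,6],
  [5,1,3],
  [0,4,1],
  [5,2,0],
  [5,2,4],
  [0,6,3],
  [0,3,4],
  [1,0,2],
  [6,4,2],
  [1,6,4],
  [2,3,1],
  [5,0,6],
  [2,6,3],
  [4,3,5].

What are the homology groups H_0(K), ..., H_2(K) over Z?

We work with the vertex ordering 0 < 1 < 2 < 3 < 4 < 5 < 6. The simplices of K, each written with vertices in increasing order, are:

  0-simplices (7): [0], [1], [2], [3], [4], [5], [6]
  1-simplices (21): [0,1], [0,2], [0,3], [0,4], [0,5], [0,6], [1,2], [1,3], [1,4], [1,5], [1,6], [2,3], [2,4], [2,5], [2,6], [3,4], [3,5], [3,6], [4,5], [4,6], [5,6]
  2-simplices (14): [0,1,2], [0,1,4], [0,2,5], [0,3,4], [0,3,6], [0,5,6], [1,2,3], [1,3,5], [1,4,6], [1,5,6], [2,3,6], [2,4,5], [2,4,6], [3,4,5]

giving chain groups C_0 ≅ Z^7, C_1 ≅ Z^21, C_2 ≅ Z^14.

∂_1: C_1 → C_0 sends each edge [p,q] (with p < q) to q − p. For instance
  ∂[1,2] = [2] − [1].
As a 7×21 matrix over Z this has rank 6, with invariant factors (1,1,1,1,1,1).

∂_2: C_2 → C_1 maps a triangle to the signed sum of its edges. For instance
  ∂[1,5,6] = [5,6] − [1,6] + [1,5],
  ∂[1,2,3] = [2,3] − [1,3] + [1,2].
As a 21×14 matrix over Z this has rank 13, with invariant factors (1,1,1,1,1,1,1,1,1,1,1,1,1).

From H_k ≅ ker(∂_k) / im(∂_{k+1}) we obtain:

  H_0: rank C_0 − rank ∂_1 = 7 − 6 = 1, and the invariant factors of ∂_1 are all 1, so H_0 ≅ Z.
  H_1: rank ker ∂_1 − rank ∂_2 = (21 − 6) − 13 = 2, and the invariant factors of ∂_2 are all 1, so H_1 ≅ Z^2.
  H_2: rank ker ∂_2 − rank ∂_3 = (14 − 13) − 0 = 1, and there is no ∂_3, so H_2 ≅ Z.

As a check, the Euler characteristic is 7 − 21 + 14 = 0, which agrees with 1 − 2 + 1 = 0.

H_0 = Z,  H_1 = Z^2,  H_2 = Z.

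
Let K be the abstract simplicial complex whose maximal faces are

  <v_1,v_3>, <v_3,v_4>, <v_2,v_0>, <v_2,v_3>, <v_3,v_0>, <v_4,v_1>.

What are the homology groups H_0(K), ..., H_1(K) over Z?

H_0 ≅ Z,  H_1 ≅ Z^2.

K has 5 vertices, 6 edges.
rank ∂_0 = 0, rank ∂_1 = 4 ⇒ b_0 = 5 − 0 − 4 = 1; all invariant factors of ∂_1 are 1 so no torsion. So H_0 = Z.
rank ∂_1 = 4, rank ∂_2 = 0 ⇒ b_1 = 6 − 4 − 0 = 2. So H_1 = Z^2.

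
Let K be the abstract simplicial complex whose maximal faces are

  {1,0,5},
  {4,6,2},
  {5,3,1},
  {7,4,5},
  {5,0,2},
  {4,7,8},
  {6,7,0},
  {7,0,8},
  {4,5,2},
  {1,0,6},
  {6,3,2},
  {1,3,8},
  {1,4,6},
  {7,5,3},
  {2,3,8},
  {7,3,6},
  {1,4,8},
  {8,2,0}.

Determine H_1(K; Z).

H_1 = Z^2.

We work with the vertex ordering 0 < 1 < 2 < 3 < 4 < 5 < 6 < 7 < 8. The simplices of K, each written with vertices in increasing order, are:

  0-simplices (9): [0], [1], [2], [3], [4], [5], [6], [7], [8]
  1-simplices (27): (27 of them)
  2-simplices (18): [0,1,5], [0,1,6], [0,2,5], [0,2,8], [0,6,7], [0,7,8], [1,3,5], [1,3,8], [1,4,6], [1,4,8], [2,3,6], [2,3,8], [2,4,5], [2,4,6], [3,5,7], [3,6,7], [4,5,7], [4,7,8]

Hence C_0 ≅ Z^9, C_1 ≅ Z^27, C_2 ≅ Z^18.

Boundary ∂_1: C_1 → C_0 sends each edge [p,q] (with p < q) to q − p. For instance
  ∂[3,5] = [5] − [3].
As a 9×27 matrix over Z this has rank 8, with invariant factors (1,1,1,1,1,1,1,1).

The boundary map ∂_2: C_2 → C_1 acts by ∂[p,q,r] = [q,r] − [p,r] + [p,q]. For instance
  ∂[0,2,5] = [2,5] − [0,5] + [0,2],
  ∂[1,3,8] = [3,8] − [1,8] + [1,3].
The resulting 27×18 matrix has rank 17, and its Smith normal form has invariant factors (1,1,1,1,1,1,1,1,1,1,1,1,1,1,1,1,1).

Computing H_k = (kernel of ∂_k) / (image of ∂_{k+1}):

  H_1: rank ker ∂_1 − rank ∂_2 = (27 − 8) − 17 = 2, and the invariant factors of ∂_2 are all 1, so H_1 = Z^2.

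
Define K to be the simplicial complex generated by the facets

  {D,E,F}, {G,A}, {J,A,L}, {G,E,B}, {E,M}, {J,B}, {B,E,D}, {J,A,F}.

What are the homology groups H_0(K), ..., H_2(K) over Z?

H_0 ≅ Z,  H_1 ≅ Z^2,  H_2 = 0.

Take the total order A < B < D < E < F < G < J < L < M on the vertex set. Then K (dimension 2) consists of the simplices:

  0-simplices (9): A, B, D, E, F, G, J, L, M
  1-simplices (15): AF, AG, AJ, AL, BD, BE, BG, BJ, DE, DF, EF, EG, EM, FJ, JL
  2-simplices (5): AFJ, AJL, BDE, BEG, DEF

giving chain groups C_0 ≅ Z^9, C_1 ≅ Z^15, C_2 ≅ Z^5.

∂_1: C_1 → C_0 sends each edge [p,q] (with p < q) to q − p. For instance
  ∂BE = E − B.
This gives a 9×15 integer matrix of rank 8; reducing to Smith normal form yields diagonal entries (1,1,1,1,1,1,1,1).

∂_2: C_2 → C_1 sends each 2-simplex [p,q,r] to [q,r] − [p,r] + [p,q]. For instance
  ∂BDE = DE − BE + BD,
  ∂DEF = EF − DF + DE.
This gives a 15×5 integer matrix of rank 5; reducing to Smith normal form yields diagonal entries (1,1,1,1,1).

From H_k ≅ ker(∂_k) / im(∂_{k+1}) we obtain:

  H_0: rank C_0 − rank ∂_1 = 9 − 8 = 1, and the invariant factors of ∂_1 are all 1, so H_0 = Z.
  H_1: rank ker ∂_1 − rank ∂_2 = (15 − 8) − 5 = 2, and the invariant factors of ∂_2 are all 1, so H_1 = Z^2.
  H_2: rank ker ∂_2 − rank ∂_3 = (5 − 5) − 0 = 0, and there is no ∂_3, so H_2 = 0.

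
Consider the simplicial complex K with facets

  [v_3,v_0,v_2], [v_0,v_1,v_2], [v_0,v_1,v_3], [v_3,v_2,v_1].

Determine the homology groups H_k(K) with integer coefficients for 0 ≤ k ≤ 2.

We work with the vertex ordering v_0 < v_1 < v_2 < v_3. The simplices of K, each written with vertices in increasing order, are:

  0-simplices (4): [v_0], [v_1], [v_2], [v_3]
  1-simplices (6): [v_0,v_1], [v_0,v_2], [v_0,v_3], [v_1,v_2], [v_1,v_3], [v_2,v_3]
  2-simplices (4): [v_0,v_1,v_2], [v_0,v_1,v_3], [v_0,v_2,v_3], [v_1,v_2,v_3]

Hence C_0 ≅ Z^4, C_1 ≅ Z^6, C_2 ≅ Z^4.

∂_1: C_1 → C_0 maps an edge to its endpoints' difference, ∂[p,q] = q − p.
This gives a 4×6 integer matrix of rank 3; reducing to Smith normal form yields diagonal entries (1,1,1).

∂_2: C_2 → C_1 acts by ∂[p,q,r] = [q,r] − [p,r] + [p,q]. For instance
  ∂[v_0,v_1,v_2] = [v_1,v_2] − [v_0,v_2] + [v_0,v_1],
  ∂[v_1,v_2,v_3] = [v_2,v_3] − [v_1,v_3] + [v_1,v_2].
As a 6×4 matrix over Z this has rank 3, with invariant factors (1,1,1).

Now H_k = ker ∂_k / im ∂_{k+1}, so:

  H_0: rank C_0 − rank ∂_1 = 4 − 3 = 1, and the invariant factors of ∂_1 are all 1, so H_0 ≅ Z.
  H_1: rank ker ∂_1 − rank ∂_2 = (6 − 3) − 3 = 0, and the invariant factors of ∂_2 are all 1, so H_1 ≅ 0.
  H_2: rank ker ∂_2 − rank ∂_3 = (4 − 3) − 0 = 1, and there is no ∂_3, so H_2 ≅ Z.

H_0 ≅ Z,  H_1 = 0,  H_2 ≅ Z.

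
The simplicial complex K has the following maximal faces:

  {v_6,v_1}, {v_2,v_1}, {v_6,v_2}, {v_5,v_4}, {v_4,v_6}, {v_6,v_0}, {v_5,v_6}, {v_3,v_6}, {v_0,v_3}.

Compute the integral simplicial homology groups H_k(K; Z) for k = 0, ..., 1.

Take the total order v_0 < v_1 < v_2 < v_3 < v_4 < v_5 < v_6 on the vertex set. Then K (dimension 1) consists of the simplices:

  0-simplices (7): [v_0], [v_1], [v_2], [v_3], [v_4], [v_5], [v_6]
  1-simplices (9): [v_0,v_3], [v_0,v_6], [v_1,v_2], [v_1,v_6], [v_2,v_6], [v_3,v_6], [v_4,v_5], [v_4,v_6], [v_5,v_6]

so the chain groups are C_0 ≅ Z^7, C_1 ≅ Z^9.

Boundary ∂_1: C_1 → C_0 sends each edge [p,q] (with p < q) to q − p.
The 7×9 boundary matrix has rank 6 and Smith normal form diag(1,1,1,1,1,1).

Computing H_k = (kernel of ∂_k) / (image of ∂_{k+1}):

  H_0: rank C_0 − rank ∂_1 = 7 − 6 = 1, and the invariant factors of ∂_1 are all 1, so H_0 = Z.
  H_1: rank ker ∂_1 − rank ∂_2 = (9 − 6) − 0 = 3, and there is no ∂_2, so H_1 = Z^3.

As a check, the Euler characteristic is 7 − 9 = -2, which agrees with 1 − 3 = -2.

H_0 ≅ Z,  H_1 ≅ Z^3.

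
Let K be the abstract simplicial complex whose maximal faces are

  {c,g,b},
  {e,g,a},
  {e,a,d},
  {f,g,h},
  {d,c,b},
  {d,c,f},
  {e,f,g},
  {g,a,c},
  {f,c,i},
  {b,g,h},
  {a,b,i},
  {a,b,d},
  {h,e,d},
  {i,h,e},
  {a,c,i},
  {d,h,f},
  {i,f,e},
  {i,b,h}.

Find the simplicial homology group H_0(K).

H_0 = Z.

Order the vertices as a < b < c < d < e < f < g < h < i. Listing each simplex with vertices in this order, K has dimension 2 with simplices:

  0-simplices (9): a, b, c, d, e, f, g, h, i
  1-simplices (27): ab, ac, ad, ae, ag, ai, bc, bd, bg, bh, bi, cd, cf, cg, ci, de, df, dh, ef, eg, eh, ei, fg, fh, fi, gh, hi
  2-simplices (18): abd, abi, acg, aci, ade, aeg, bcd, bcg, bgh, bhi, cdf, cfi, deh, dfh, efg, efi, ehi, fgh

Hence C_0 ≅ Z^9, C_1 ≅ Z^27, C_2 ≅ Z^18.

Boundary ∂_1: C_1 → C_0 is given by ∂[p,q] = [q] − [p].
As a 9×27 matrix over Z this has rank 8, with invariant factors (1,1,1,1,1,1,1,1).

The boundary map ∂_2: C_2 → C_1 acts by ∂[p,q,r] = [q,r] − [p,r] + [p,q]. For instance
  ∂dfh = fh − dh + df,
  ∂cdf = df − cf + cd.
The resulting 27×18 matrix has rank 18, and its Smith normal form has invariant factors (1,1,1,1,1,1,1,1,1,1,1,1,1,1,1,1,1,2).

Reading off H_k = ker ∂_k / im ∂_{k+1}:

  H_0: rank C_0 − rank ∂_1 = 9 − 8 = 1, and the invariant factors of ∂_1 are all 1, so H_0 ≅ Z.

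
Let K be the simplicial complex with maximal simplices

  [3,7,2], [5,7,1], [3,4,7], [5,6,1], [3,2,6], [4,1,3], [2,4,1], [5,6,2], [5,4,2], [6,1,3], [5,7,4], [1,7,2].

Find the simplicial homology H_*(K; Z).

K has 7 vertices, 18 edges, 12 triangles.
rank ∂_0 = 0, rank ∂_1 = 6 ⇒ b_0 = 7 − 0 − 6 = 1; all invariant factors of ∂_1 are 1 so no torsion. So H_0 = Z.
rank ∂_1 = 6, rank ∂_2 = 12 ⇒ b_1 = 18 − 6 − 12 = 0; ∂_2 has invariant factor(s) [2] giving torsion. So H_1 = Z_2.
rank ∂_2 = 12, rank ∂_3 = 0 ⇒ b_2 = 12 − 12 − 0 = 0. So H_2 = 0.

H_0 ≅ Z,  H_1 ≅ Z_2,  H_2 = 0.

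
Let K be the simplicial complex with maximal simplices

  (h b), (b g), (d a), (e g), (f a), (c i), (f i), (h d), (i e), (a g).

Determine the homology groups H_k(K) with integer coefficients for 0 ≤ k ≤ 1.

K has 9 vertices, 10 edges.
rank ∂_0 = 0, rank ∂_1 = 8 ⇒ b_0 = 9 − 0 − 8 = 1; all invariant factors of ∂_1 are 1 so no torsion. So H_0 = Z.
rank ∂_1 = 8, rank ∂_2 = 0 ⇒ b_1 = 10 − 8 − 0 = 2. So H_1 = Z^2.

H_0 ≅ Z,  H_1 ≅ Z^2.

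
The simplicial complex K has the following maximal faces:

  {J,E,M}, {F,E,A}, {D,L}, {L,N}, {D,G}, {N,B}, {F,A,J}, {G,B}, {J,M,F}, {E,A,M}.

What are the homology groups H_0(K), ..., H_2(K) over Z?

We work with the vertex ordering A < B < D < E < F < G < J < L < M < N. The simplices of K, each written with vertices in increasing order, are:

  0-simplices (10): A, B, D, E, F, G, J, L, M, N
  1-simplices (15): AE, AF, AJ, AM, BG, BN, DG, DL, EF, EJ, EM, FJ, FM, JM, LN
  2-simplices (5): AEF, AEM, AFJ, EJM, FJM

so the chain groups are C_0 ≅ Z^10, C_1 ≅ Z^15, C_2 ≅ Z^5.

∂_1: C_1 → C_0 is given by ∂[p,q] = [q] − [p]. For instance
  ∂DG = G − D.
The 10×15 boundary matrix has rank 8 and Smith normal form diag(1,1,1,1,1,1,1,1).

∂_2: C_2 → C_1 acts by ∂[p,q,r] = [q,r] − [p,r] + [p,q]. For instance
  ∂EJM = JM − EM + EJ,
  ∂AEF = EF − AF + AE.
This gives a 15×5 integer matrix of rank 5; reducing to Smith normal form yields diagonal entries (1,1,1,1,1).

Now H_k = ker ∂_k / im ∂_{k+1}, so:

  H_0: rank C_0 − rank ∂_1 = 10 − 8 = 2, and the invariant factors of ∂_1 are all 1, so H_0 = Z^2.
  H_1: rank ker ∂_1 − rank ∂_2 = (15 − 8) − 5 = 2, and the invariant factors of ∂_2 are all 1, so H_1 = Z^2.
  H_2: rank ker ∂_2 − rank ∂_3 = (5 − 5) − 0 = 0, and there is no ∂_3, so H_2 = 0.

As a check, the Euler characteristic is 10 − 15 + 5 = 0, which agrees with 2 − 2 + 0 = 0.

H_0 = Z^2,  H_1 = Z^2,  H_2 = 0.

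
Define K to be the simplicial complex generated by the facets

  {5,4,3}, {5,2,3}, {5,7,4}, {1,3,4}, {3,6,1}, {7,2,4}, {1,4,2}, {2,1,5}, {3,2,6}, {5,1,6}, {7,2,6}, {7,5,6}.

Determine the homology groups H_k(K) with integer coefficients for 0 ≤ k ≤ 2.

H_0 ≅ Z,  H_1 ≅ Z/2,  H_2 = 0.

Fix the vertex order 1 < 2 < 3 < 4 < 5 < 6 < 7 and write every simplex with vertices in increasing order. Then dim K = 2 and the simplices of K are:

  0-simplices (7): [1], [2], [3], [4], [5], [6], [7]
  1-simplices (18): [1,2], [1,3], [1,4], [1,5], [1,6], [2,3], [2,4], [2,5], [2,6], [2,7], [3,4], [3,5], [3,6], [4,5], [4,7], [5,6], [5,7], [6,7]
  2-simplices (12): [1,2,4], [1,2,5], [1,3,4], [1,3,6], [1,5,6], [2,3,5], [2,3,6], [2,4,7], [2,6,7], [3,4,5], [4,5,7], [5,6,7]

giving chain groups C_0 ≅ Z^7, C_1 ≅ Z^18, C_2 ≅ Z^12.

Boundary ∂_1: C_1 → C_0 sends each edge [p,q] (with p < q) to q − p.
The resulting 7×18 matrix has rank 6, and its Smith normal form has invariant factors (1,1,1,1,1,1).

Boundary ∂_2: C_2 → C_1 acts by ∂[p,q,r] = [q,r] − [p,r] + [p,q]. For instance
  ∂[2,3,6] = [3,6] − [2,6] + [2,3],
  ∂[1,3,6] = [3,6] − [1,6] + [1,3].
The resulting 18×12 matrix has rank 12, and its Smith normal form has invariant factors (1,1,1,1,1,1,1,1,1,1,1,2).

Reading off H_k = ker ∂_k / im ∂_{k+1}:

  H_0: rank C_0 − rank ∂_1 = 7 − 6 = 1, and the invariant factors of ∂_1 are all 1, so H_0 ≅ Z.
  H_1: rank ker ∂_1 − rank ∂_2 = (18 − 6) − 12 = 0, and ∂_2 has invariant factor 2 > 1, so H_1 ≅ Z/2.
  H_2: rank ker ∂_2 − rank ∂_3 = (12 − 12) − 0 = 0, and there is no ∂_3, so H_2 ≅ 0.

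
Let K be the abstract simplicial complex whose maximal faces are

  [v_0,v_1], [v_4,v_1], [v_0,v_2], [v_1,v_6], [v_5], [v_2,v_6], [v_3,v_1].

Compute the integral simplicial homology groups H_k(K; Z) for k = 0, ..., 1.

H_0 ≅ Z^2,  H_1 ≅ Z.

Take the total order v_0 < v_1 < v_2 < v_3 < v_4 < v_5 < v_6 on the vertex set. Then K (dimension 1) consists of the simplices:

  0-simplices (7): [v_0], [v_1], [v_2], [v_3], [v_4], [v_5], [v_6]
  1-simplices (6): [v_0,v_1], [v_0,v_2], [v_1,v_3], [v_1,v_4], [v_1,v_6], [v_2,v_6]

giving chain groups C_0 ≅ Z^7, C_1 ≅ Z^6.

∂_1: C_1 → C_0 sends each edge [p,q] (with p < q) to q − p.
The 7×6 boundary matrix has rank 5 and Smith normal form diag(1,1,1,1,1).

Computing H_k = (kernel of ∂_k) / (image of ∂_{k+1}):

  H_0: rank C_0 − rank ∂_1 = 7 − 5 = 2, and the invariant factors of ∂_1 are all 1, so H_0 ≅ Z^2.
  H_1: rank ker ∂_1 − rank ∂_2 = (6 − 5) − 0 = 1, and there is no ∂_2, so H_1 ≅ Z.

As a check, the Euler characteristic is 7 − 6 = 1, which agrees with 2 − 1 = 1.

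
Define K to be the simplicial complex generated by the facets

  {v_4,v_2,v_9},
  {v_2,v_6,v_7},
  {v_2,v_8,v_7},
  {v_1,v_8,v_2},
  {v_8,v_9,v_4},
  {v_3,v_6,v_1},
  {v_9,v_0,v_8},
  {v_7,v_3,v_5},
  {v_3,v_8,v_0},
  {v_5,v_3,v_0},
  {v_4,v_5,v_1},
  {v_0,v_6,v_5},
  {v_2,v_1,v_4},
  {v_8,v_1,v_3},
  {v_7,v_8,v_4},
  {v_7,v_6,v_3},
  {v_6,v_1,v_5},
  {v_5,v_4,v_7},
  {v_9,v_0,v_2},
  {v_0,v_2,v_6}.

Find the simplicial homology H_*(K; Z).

H_0 = Z,  H_1 = Z ⊕ Z_2,  H_2 = 0.

We work with the vertex ordering v_0 < v_1 < v_2 < v_3 < v_4 < v_5 < v_6 < v_7 < v_8 < v_9. The simplices of K, each written with vertices in increasing order, are:

  0-simplices (10): [v_0], [v_1], [v_2], [v_3], [v_4], [v_5], [v_6], [v_7], [v_8], [v_9]
  1-simplices (30): (30 of them)
  2-simplices (20): (20 of them)

so the chain groups are C_0 ≅ Z^10, C_1 ≅ Z^30, C_2 ≅ Z^20.

Boundary ∂_1: C_1 → C_0 is given by ∂[p,q] = [q] − [p]. For instance
  ∂[v_2,v_4] = [v_4] − [v_2].
The 10×30 boundary matrix has rank 9 and Smith normal form diag(1,1,1,1,1,1,1,1,1).

∂_2: C_2 → C_1 sends each 2-simplex [p,q,r] to [q,r] − [p,r] + [p,q]. For instance
  ∂[v_0,v_2,v_6] = [v_2,v_6] − [v_0,v_6] + [v_0,v_2],
  ∂[v_2,v_7,v_8] = [v_7,v_8] − [v_2,v_8] + [v_2,v_7].
The resulting 30×20 matrix has rank 20, and its Smith normal form has invariant factors (1,1,1,1,1,1,1,1,1,1,1,1,1,1,1,1,1,1,1,2).

Computing H_k = (kernel of ∂_k) / (image of ∂_{k+1}):

  H_0: rank C_0 − rank ∂_1 = 10 − 9 = 1, and the invariant factors of ∂_1 are all 1, so H_0 ≅ Z.
  H_1: rank ker ∂_1 − rank ∂_2 = (30 − 9) − 20 = 1, and ∂_2 has invariant factor 2 > 1, so H_1 ≅ Z ⊕ Z_2.
  H_2: rank ker ∂_2 − rank ∂_3 = (20 − 20) − 0 = 0, and there is no ∂_3, so H_2 ≅ 0.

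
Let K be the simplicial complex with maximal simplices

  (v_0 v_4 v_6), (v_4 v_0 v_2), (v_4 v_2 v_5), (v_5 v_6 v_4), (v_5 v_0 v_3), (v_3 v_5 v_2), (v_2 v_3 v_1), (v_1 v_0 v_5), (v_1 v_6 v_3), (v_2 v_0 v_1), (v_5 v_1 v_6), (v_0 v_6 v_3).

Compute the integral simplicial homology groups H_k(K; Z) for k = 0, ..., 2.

H_0 = Z,  H_1 = Z/2,  H_2 = 0.

K has 7 vertices, 18 edges, 12 triangles.
rank ∂_0 = 0, rank ∂_1 = 6 ⇒ b_0 = 7 − 0 − 6 = 1; all invariant factors of ∂_1 are 1 so no torsion. So H_0 = Z.
rank ∂_1 = 6, rank ∂_2 = 12 ⇒ b_1 = 18 − 6 − 12 = 0; ∂_2 has invariant factor(s) [2] giving torsion. So H_1 = Z/2.
rank ∂_2 = 12, rank ∂_3 = 0 ⇒ b_2 = 12 − 12 − 0 = 0. So H_2 = 0.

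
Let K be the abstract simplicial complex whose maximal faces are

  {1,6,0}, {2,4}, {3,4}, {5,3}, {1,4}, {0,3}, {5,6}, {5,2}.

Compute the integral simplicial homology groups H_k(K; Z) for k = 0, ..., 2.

Fix the vertex order 0 < 1 < 2 < 3 < 4 < 5 < 6 and write every simplex with vertices in increasing order. Then dim K = 2 and the simplices of K are:

  0-simplices (7): [0], [1], [2], [3], [4], [5], [6]
  1-simplices (10): [0,1], [0,3], [0,6], [1,4], [1,6], [2,4], [2,5], [3,4], [3,5], [5,6]
  2-simplices (1): [0,1,6]

giving chain groups C_0 ≅ Z^7, C_1 ≅ Z^10, C_2 ≅ Z^1.

∂_1: C_1 → C_0 maps an edge to its endpoints' difference, ∂[p,q] = q − p.
The resulting 7×10 matrix has rank 6, and its Smith normal form has invariant factors (1,1,1,1,1,1).

Boundary ∂_2: C_2 → C_1 acts by ∂[p,q,r] = [q,r] − [p,r] + [p,q]. For instance
  ∂[0,1,6] = [1,6] − [0,6] + [0,1].
This gives a 10×1 integer matrix of rank 1; reducing to Smith normal form yields diagonal entries (1).

Computing H_k = (kernel of ∂_k) / (image of ∂_{k+1}):

  H_0: rank C_0 − rank ∂_1 = 7 − 6 = 1, and the invariant factors of ∂_1 are all 1, so H_0 ≅ Z.
  H_1: rank ker ∂_1 − rank ∂_2 = (10 − 6) − 1 = 3, and the invariant factors of ∂_2 are all 1, so H_1 ≅ Z^3.
  H_2: rank ker ∂_2 − rank ∂_3 = (1 − 1) − 0 = 0, and there is no ∂_3, so H_2 ≅ 0.

H_0 ≅ Z,  H_1 ≅ Z^3,  H_2 = 0.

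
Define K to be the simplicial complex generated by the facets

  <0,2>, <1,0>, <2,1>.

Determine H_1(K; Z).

K has 3 vertices, 3 edges.
rank ∂_1 = 2, rank ∂_2 = 0 ⇒ b_1 = 3 − 2 − 0 = 1. So H_1 = Z.

H_1 = Z.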